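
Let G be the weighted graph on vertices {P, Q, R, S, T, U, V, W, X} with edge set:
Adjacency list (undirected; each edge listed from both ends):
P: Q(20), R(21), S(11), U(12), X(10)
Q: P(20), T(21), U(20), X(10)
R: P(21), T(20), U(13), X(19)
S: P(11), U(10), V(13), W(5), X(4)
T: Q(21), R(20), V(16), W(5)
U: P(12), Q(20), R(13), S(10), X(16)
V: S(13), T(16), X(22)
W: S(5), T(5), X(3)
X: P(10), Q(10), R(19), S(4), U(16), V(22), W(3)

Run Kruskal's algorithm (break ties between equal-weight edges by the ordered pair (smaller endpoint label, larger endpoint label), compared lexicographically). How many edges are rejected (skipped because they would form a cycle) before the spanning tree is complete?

Sort edges by weight, then run Kruskal:
W–X (3): add — endpoints in different components.
S–X (4): add — endpoints in different components.
S–W (5): skip — W and S already connected.
T–W (5): add — endpoints in different components.
P–X (10): add — endpoints in different components.
Q–X (10): add — endpoints in different components.
S–U (10): add — endpoints in different components.
P–S (11): skip — P and S already connected.
P–U (12): skip — P and U already connected.
R–U (13): add — endpoints in different components.
S–V (13): add — endpoints in different components.
Edges rejected before the tree was complete: 3.

3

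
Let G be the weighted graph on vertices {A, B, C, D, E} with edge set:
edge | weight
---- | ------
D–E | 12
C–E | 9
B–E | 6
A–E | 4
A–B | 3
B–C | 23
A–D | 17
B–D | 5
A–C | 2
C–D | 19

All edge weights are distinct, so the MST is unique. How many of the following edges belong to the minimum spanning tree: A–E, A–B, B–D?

Kruskal: consider edges lightest-first.
A–C (2): add — endpoints in different components.
A–B (3): add — endpoints in different components.
A–E (4): add — endpoints in different components.
B–D (5): add — endpoints in different components.
MST edge set: {A–C, A–B, A–E, B–D}.
Of the listed edges, {A–E, A–B, B–D} are in the MST → 3.

3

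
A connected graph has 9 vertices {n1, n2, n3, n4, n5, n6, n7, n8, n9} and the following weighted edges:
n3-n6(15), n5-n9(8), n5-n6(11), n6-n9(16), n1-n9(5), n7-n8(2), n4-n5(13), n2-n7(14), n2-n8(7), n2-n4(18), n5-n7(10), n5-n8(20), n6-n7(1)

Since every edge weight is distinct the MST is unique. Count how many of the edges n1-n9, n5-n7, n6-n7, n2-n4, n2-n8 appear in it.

Kruskal: consider edges lightest-first.
n6-n7 (1): add — endpoints in different components.
n7-n8 (2): add — endpoints in different components.
n1-n9 (5): add — endpoints in different components.
n2-n8 (7): add — endpoints in different components.
n5-n9 (8): add — endpoints in different components.
n5-n7 (10): add — endpoints in different components.
n5-n6 (11): skip — n5 and n6 already connected.
n4-n5 (13): add — endpoints in different components.
n2-n7 (14): skip — n7 and n2 already connected.
n3-n6 (15): add — endpoints in different components.
MST edge set: {n6-n7, n7-n8, n1-n9, n2-n8, n5-n9, n5-n7, n4-n5, n3-n6}.
Of the listed edges, {n1-n9, n5-n7, n6-n7, n2-n8} are in the MST → 4.

4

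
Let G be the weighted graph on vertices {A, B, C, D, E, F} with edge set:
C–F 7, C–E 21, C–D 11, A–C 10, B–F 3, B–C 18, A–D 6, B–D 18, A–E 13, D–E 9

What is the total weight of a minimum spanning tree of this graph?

35

Kruskal: consider edges lightest-first.
B–F (3): add — endpoints in different components.
A–D (6): add — endpoints in different components.
C–F (7): add — endpoints in different components.
D–E (9): add — endpoints in different components.
A–C (10): add — endpoints in different components.
MST edges: B–F, A–D, C–F, D–E, A–C; total weight 3+6+7+9+10 = 35.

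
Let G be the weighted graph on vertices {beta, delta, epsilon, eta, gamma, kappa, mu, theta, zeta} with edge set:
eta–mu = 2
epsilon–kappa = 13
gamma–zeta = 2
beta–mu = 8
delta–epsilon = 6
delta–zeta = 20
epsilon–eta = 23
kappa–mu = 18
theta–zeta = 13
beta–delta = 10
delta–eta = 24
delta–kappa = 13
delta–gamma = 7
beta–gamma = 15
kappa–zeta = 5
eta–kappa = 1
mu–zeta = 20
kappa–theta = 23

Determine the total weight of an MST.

Prim, starting at delta.
Step 1: cheapest edge leaving the tree is delta–epsilon (6); add epsilon.
Step 2: cheapest edge leaving the tree is delta–gamma (7); add gamma.
Step 3: cheapest edge leaving the tree is gamma–zeta (2); add zeta.
Step 4: cheapest edge leaving the tree is kappa–zeta (5); add kappa.
Step 5: cheapest edge leaving the tree is eta–kappa (1); add eta.
Step 6: cheapest edge leaving the tree is eta–mu (2); add mu.
Step 7: cheapest edge leaving the tree is beta–mu (8); add beta.
Step 8: cheapest edge leaving the tree is theta–zeta (13); add theta.
MST edges: delta–epsilon, delta–gamma, gamma–zeta, kappa–zeta, eta–kappa, eta–mu, beta–mu, theta–zeta; total weight 6+7+2+5+1+2+8+13 = 44.

44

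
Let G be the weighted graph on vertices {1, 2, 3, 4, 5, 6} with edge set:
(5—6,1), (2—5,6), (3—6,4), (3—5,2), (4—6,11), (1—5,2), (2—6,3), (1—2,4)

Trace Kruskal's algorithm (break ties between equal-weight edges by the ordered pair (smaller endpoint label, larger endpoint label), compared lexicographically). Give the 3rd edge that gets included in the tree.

3-5

Sort edges by weight, then run Kruskal:
5—6 (1): add — endpoints in different components.
1—5 (2): add — endpoints in different components.
3—5 (2): add — endpoints in different components.
2—6 (3): add — endpoints in different components.
1—2 (4): skip — 1 and 2 already connected.
3—6 (4): skip — 3 and 6 already connected.
2—5 (6): skip — 2 and 5 already connected.
4—6 (11): add — endpoints in different components.
The 3rd edge added is 3—5.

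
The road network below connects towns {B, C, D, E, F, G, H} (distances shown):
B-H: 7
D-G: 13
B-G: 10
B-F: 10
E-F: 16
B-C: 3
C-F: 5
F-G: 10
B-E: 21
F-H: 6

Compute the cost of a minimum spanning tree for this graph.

Prim's algorithm from D:
Step 1: cheapest edge leaving the tree is D-G (13); add G.
Step 2: cheapest edge leaving the tree is B-G (10); add B.
Step 3: cheapest edge leaving the tree is B-C (3); add C.
Step 4: cheapest edge leaving the tree is C-F (5); add F.
Step 5: cheapest edge leaving the tree is F-H (6); add H.
Step 6: cheapest edge leaving the tree is E-F (16); add E.
MST edges: D-G, B-G, B-C, C-F, F-H, E-F; total weight 13+10+3+5+6+16 = 53.

53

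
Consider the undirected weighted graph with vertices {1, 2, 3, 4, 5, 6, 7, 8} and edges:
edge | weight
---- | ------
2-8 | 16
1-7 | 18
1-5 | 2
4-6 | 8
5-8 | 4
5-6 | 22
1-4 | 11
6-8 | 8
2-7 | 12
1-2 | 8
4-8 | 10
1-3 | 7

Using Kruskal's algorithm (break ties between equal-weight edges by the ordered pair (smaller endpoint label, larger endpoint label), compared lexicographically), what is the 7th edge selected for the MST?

Sort edges by weight, then run Kruskal:
1-5 (2): add — endpoints in different components.
5-8 (4): add — endpoints in different components.
1-3 (7): add — endpoints in different components.
1-2 (8): add — endpoints in different components.
4-6 (8): add — endpoints in different components.
6-8 (8): add — endpoints in different components.
4-8 (10): skip — 4 and 8 already connected.
1-4 (11): skip — 1 and 4 already connected.
2-7 (12): add — endpoints in different components.
The 7th edge added is 2-7.

2-7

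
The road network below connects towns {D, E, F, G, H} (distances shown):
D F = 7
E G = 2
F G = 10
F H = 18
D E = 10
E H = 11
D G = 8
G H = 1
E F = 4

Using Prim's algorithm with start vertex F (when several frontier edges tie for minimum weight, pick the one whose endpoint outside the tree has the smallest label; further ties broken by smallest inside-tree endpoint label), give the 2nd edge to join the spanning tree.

Prim's algorithm from F:
Step 1: cheapest edge leaving the tree is E F (4); add E.
Step 2: cheapest edge leaving the tree is E G (2); add G.
Step 3: cheapest edge leaving the tree is G H (1); add H.
Step 4: cheapest edge leaving the tree is D F (7); add D.
The 2nd edge added is E G.

E-G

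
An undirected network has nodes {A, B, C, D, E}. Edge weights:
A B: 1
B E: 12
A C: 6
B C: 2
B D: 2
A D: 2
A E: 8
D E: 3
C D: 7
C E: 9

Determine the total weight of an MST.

8

Prim's algorithm from E:
Step 1: cheapest edge leaving the tree is D E (3); add D.
Step 2: cheapest edge leaving the tree is A D (2); add A.
Step 3: cheapest edge leaving the tree is A B (1); add B.
Step 4: cheapest edge leaving the tree is B C (2); add C.
MST edges: D E, A D, A B, B C; total weight 3+2+1+2 = 8.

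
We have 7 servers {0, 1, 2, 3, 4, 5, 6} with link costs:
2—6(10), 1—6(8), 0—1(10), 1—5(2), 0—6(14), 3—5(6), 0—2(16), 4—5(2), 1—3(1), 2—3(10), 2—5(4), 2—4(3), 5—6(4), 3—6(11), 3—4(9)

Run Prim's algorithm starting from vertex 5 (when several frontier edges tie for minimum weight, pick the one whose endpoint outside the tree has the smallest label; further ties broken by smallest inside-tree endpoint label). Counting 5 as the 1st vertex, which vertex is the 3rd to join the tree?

Grow the tree from 5 using Prim:
Step 1: cheapest edge leaving the tree is 1—5 (2); add 1.
Step 2: cheapest edge leaving the tree is 1—3 (1); add 3.
Step 3: cheapest edge leaving the tree is 4—5 (2); add 4.
Step 4: cheapest edge leaving the tree is 2—4 (3); add 2.
Step 5: cheapest edge leaving the tree is 5—6 (4); add 6.
Step 6: cheapest edge leaving the tree is 0—1 (10); add 0.
Vertex order: 5, 1, 3, 4, 2, 6, 0. The 3rd vertex is 3.

3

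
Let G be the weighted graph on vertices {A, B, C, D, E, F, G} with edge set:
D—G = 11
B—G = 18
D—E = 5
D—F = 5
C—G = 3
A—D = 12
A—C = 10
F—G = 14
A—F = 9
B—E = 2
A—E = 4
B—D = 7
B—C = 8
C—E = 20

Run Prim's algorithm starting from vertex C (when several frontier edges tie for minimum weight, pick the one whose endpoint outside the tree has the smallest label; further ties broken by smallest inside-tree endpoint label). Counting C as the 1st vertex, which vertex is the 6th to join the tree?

D

Prim's algorithm from C:
Step 1: frontier [C—G 3, B—C 8, A—C 10, C—E 20] → take C—G (3); add G.
Step 2: frontier [B—C 8, A—C 10, C—E 20, D—G 11, F—G 14, B—G 18] → take B—C (8); add B.
Step 3: frontier [B—E 2, B—D 7, A—C 10, C—E 20, D—G 11, F—G 14] → take B—E (2); add E.
Step 4: frontier [B—D 7, A—C 10, A—E 4, D—E 5, D—G 11, F—G 14] → take A—E (4); add A.
Step 5: frontier [A—F 9, A—D 12, B—D 7, D—E 5, D—G 11, F—G 14] → take D—E (5); add D.
Step 6: frontier [A—F 9, D—F 5, F—G 14] → take D—F (5); add F.
Vertex order: C, G, B, E, A, D, F. The 6th vertex is D.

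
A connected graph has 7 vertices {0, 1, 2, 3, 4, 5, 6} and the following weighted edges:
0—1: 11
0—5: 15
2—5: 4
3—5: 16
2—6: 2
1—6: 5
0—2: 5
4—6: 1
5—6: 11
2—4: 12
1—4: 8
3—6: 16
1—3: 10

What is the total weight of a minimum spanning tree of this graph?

Prim, starting at 3.
Step 1: cheapest edge leaving the tree is 1—3 (10); add 1.
Step 2: cheapest edge leaving the tree is 1—6 (5); add 6.
Step 3: cheapest edge leaving the tree is 4—6 (1); add 4.
Step 4: cheapest edge leaving the tree is 2—6 (2); add 2.
Step 5: cheapest edge leaving the tree is 2—5 (4); add 5.
Step 6: cheapest edge leaving the tree is 0—2 (5); add 0.
MST edges: 1—3, 1—6, 4—6, 2—6, 2—5, 0—2; total weight 10+5+1+2+4+5 = 27.

27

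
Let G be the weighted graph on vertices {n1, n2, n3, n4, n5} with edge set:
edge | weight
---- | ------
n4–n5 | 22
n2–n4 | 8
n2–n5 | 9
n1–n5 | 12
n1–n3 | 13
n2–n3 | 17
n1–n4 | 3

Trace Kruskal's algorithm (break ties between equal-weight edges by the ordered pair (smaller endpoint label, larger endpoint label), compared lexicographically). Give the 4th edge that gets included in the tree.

Kruskal's algorithm — process edges by increasing weight (ties by edge label):
n1–n4 (3): add — endpoints in different components.
n2–n4 (8): add — endpoints in different components.
n2–n5 (9): add — endpoints in different components.
n1–n5 (12): skip — n1 and n5 already connected.
n1–n3 (13): add — endpoints in different components.
The 4th edge added is n1–n3.

n1-n3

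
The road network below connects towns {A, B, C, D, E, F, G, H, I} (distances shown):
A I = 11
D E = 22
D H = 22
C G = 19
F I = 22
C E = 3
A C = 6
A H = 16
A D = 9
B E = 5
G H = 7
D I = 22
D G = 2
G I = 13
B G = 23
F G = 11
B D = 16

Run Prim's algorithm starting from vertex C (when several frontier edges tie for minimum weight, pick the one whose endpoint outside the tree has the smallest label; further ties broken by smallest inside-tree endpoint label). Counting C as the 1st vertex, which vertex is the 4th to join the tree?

A

Prim's algorithm from C:
Step 1: cheapest edge leaving the tree is C E (3); add E.
Step 2: cheapest edge leaving the tree is B E (5); add B.
Step 3: cheapest edge leaving the tree is A C (6); add A.
Step 4: cheapest edge leaving the tree is A D (9); add D.
Step 5: cheapest edge leaving the tree is D G (2); add G.
Step 6: cheapest edge leaving the tree is G H (7); add H.
Step 7: cheapest edge leaving the tree is F G (11); add F.
Step 8: cheapest edge leaving the tree is A I (11); add I.
Vertex order: C, E, B, A, D, G, H, F, I. The 4th vertex is A.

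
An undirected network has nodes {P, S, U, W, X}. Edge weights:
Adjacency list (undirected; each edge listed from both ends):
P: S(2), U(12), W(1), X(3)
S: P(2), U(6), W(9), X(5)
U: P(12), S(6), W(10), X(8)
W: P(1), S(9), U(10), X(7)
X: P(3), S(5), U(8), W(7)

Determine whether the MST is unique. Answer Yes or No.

Kruskal's algorithm — process edges by increasing weight (ties by edge label):
P-W (1): add — endpoints in different components.
P-S (2): add — endpoints in different components.
P-X (3): add — endpoints in different components.
S-X (5): skip — S and X already connected.
S-U (6): add — endpoints in different components.
Every non-tree edge has weight strictly greater than the heaviest edge on the tree path between its endpoints, so the MST is unique.

Yes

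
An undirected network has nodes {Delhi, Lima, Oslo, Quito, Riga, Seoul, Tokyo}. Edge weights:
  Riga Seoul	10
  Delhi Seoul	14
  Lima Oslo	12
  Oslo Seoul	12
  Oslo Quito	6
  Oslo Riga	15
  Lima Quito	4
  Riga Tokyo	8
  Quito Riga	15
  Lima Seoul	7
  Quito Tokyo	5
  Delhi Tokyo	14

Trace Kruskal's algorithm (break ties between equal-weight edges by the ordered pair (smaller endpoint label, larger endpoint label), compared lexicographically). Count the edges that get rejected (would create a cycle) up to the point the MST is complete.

Kruskal: consider edges lightest-first.
Lima Quito (4): add — endpoints in different components.
Quito Tokyo (5): add — endpoints in different components.
Oslo Quito (6): add — endpoints in different components.
Lima Seoul (7): add — endpoints in different components.
Riga Tokyo (8): add — endpoints in different components.
Riga Seoul (10): skip — Riga and Seoul already connected.
Lima Oslo (12): skip — Lima and Oslo already connected.
Oslo Seoul (12): skip — Seoul and Oslo already connected.
Delhi Seoul (14): add — endpoints in different components.
Edges rejected before the tree was complete: 3.

3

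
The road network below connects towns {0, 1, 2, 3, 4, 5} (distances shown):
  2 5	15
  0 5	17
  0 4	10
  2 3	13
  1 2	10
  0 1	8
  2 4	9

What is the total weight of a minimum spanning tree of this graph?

55

Prim's algorithm from 2:
Step 1: cheapest edge leaving the tree is 2 4 (9); add 4.
Step 2: cheapest edge leaving the tree is 0 4 (10); add 0.
Step 3: cheapest edge leaving the tree is 0 1 (8); add 1.
Step 4: cheapest edge leaving the tree is 2 3 (13); add 3.
Step 5: cheapest edge leaving the tree is 2 5 (15); add 5.
MST edges: 2 4, 0 4, 0 1, 2 3, 2 5; total weight 9+10+8+13+15 = 55.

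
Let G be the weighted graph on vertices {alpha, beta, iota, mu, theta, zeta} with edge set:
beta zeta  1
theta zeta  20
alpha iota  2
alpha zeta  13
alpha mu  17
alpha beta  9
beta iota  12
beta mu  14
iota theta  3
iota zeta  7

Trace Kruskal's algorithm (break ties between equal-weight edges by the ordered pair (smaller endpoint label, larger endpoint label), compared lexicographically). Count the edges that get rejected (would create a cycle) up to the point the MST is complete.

3

Kruskal's algorithm — process edges by increasing weight (ties by edge label):
beta zeta (1): add. Components now {alpha} {beta,zeta} {iota} {theta} {mu}
alpha iota (2): add. Components now {alpha,iota} {beta,zeta} {theta} {mu}
iota theta (3): add. Components now {alpha,iota,theta} {beta,zeta} {mu}
iota zeta (7): add. Components now {alpha,beta,iota,theta,zeta} {mu}
alpha beta (9): skip — alpha and beta already connected.
beta iota (12): skip — beta and iota already connected.
alpha zeta (13): skip — alpha and zeta already connected.
beta mu (14): add. Components now {alpha,beta,iota,mu,theta,zeta}
Edges rejected before the tree was complete: 3.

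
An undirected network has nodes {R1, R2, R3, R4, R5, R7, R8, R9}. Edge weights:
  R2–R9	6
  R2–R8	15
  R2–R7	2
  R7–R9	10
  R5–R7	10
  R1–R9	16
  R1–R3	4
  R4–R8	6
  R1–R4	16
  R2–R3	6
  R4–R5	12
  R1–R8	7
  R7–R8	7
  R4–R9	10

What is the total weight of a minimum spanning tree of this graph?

Prim, starting at R8.
Step 1: cheapest edge leaving the tree is R4–R8 (6); add R4.
Step 2: cheapest edge leaving the tree is R1–R8 (7); add R1.
Step 3: cheapest edge leaving the tree is R1–R3 (4); add R3.
Step 4: cheapest edge leaving the tree is R2–R3 (6); add R2.
Step 5: cheapest edge leaving the tree is R2–R7 (2); add R7.
Step 6: cheapest edge leaving the tree is R2–R9 (6); add R9.
Step 7: cheapest edge leaving the tree is R5–R7 (10); add R5.
MST edges: R4–R8, R1–R8, R1–R3, R2–R3, R2–R7, R2–R9, R5–R7; total weight 6+7+4+6+2+6+10 = 41.

41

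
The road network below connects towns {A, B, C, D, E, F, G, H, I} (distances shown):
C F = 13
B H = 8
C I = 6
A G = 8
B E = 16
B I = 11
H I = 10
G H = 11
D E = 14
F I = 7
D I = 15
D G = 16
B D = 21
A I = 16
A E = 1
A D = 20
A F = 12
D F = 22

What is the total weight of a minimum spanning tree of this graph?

65

Sort edges by weight, then run Kruskal:
A E (1): add — endpoints in different components.
C I (6): add — endpoints in different components.
F I (7): add — endpoints in different components.
A G (8): add — endpoints in different components.
B H (8): add — endpoints in different components.
H I (10): add — endpoints in different components.
B I (11): skip — B and I already connected.
G H (11): add — endpoints in different components.
A F (12): skip — A and F already connected.
C F (13): skip — C and F already connected.
D E (14): add — endpoints in different components.
MST edges: A E, C I, F I, A G, B H, H I, G H, D E; total weight 1+6+7+8+8+10+11+14 = 65.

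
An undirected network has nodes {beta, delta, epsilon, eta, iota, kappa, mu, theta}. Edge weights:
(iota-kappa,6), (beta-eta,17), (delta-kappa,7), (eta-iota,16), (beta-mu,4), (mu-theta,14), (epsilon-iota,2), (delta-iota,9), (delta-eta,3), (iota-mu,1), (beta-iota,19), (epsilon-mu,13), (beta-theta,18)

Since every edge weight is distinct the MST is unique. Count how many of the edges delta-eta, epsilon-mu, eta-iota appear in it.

Kruskal: consider edges lightest-first.
iota-mu (1): add — endpoints in different components.
epsilon-iota (2): add — endpoints in different components.
delta-eta (3): add — endpoints in different components.
beta-mu (4): add — endpoints in different components.
iota-kappa (6): add — endpoints in different components.
delta-kappa (7): add — endpoints in different components.
delta-iota (9): skip — delta and iota already connected.
epsilon-mu (13): skip — mu and epsilon already connected.
mu-theta (14): add — endpoints in different components.
MST edge set: {iota-mu, epsilon-iota, delta-eta, beta-mu, iota-kappa, delta-kappa, mu-theta}.
Of the listed edges, {delta-eta} are in the MST → 1.

1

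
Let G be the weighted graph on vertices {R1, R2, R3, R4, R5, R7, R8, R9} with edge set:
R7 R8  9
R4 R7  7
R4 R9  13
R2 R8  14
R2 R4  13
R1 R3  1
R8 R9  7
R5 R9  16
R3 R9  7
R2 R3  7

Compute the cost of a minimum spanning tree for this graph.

54

Kruskal: consider edges lightest-first.
R1 R3 (1): add — endpoints in different components.
R2 R3 (7): add — endpoints in different components.
R3 R9 (7): add — endpoints in different components.
R4 R7 (7): add — endpoints in different components.
R8 R9 (7): add — endpoints in different components.
R7 R8 (9): add — endpoints in different components.
R2 R4 (13): skip — R4 and R2 already connected.
R4 R9 (13): skip — R4 and R9 already connected.
R2 R8 (14): skip — R8 and R2 already connected.
R5 R9 (16): add — endpoints in different components.
MST edges: R1 R3, R2 R3, R3 R9, R4 R7, R8 R9, R7 R8, R5 R9; total weight 1+7+7+7+7+9+16 = 54.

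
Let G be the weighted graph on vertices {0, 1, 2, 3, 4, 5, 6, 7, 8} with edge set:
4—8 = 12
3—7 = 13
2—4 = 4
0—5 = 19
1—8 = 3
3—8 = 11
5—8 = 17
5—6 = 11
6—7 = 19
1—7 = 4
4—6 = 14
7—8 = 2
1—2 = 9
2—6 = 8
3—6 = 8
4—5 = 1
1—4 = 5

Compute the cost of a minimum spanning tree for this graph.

50

Prim's algorithm from 0:
Step 1: cheapest edge leaving the tree is 0—5 (19); add 5.
Step 2: cheapest edge leaving the tree is 4—5 (1); add 4.
Step 3: cheapest edge leaving the tree is 2—4 (4); add 2.
Step 4: cheapest edge leaving the tree is 1—4 (5); add 1.
Step 5: cheapest edge leaving the tree is 1—8 (3); add 8.
Step 6: cheapest edge leaving the tree is 7—8 (2); add 7.
Step 7: cheapest edge leaving the tree is 2—6 (8); add 6.
Step 8: cheapest edge leaving the tree is 3—6 (8); add 3.
MST edges: 0—5, 4—5, 2—4, 1—4, 1—8, 7—8, 2—6, 3—6; total weight 19+1+4+5+3+2+8+8 = 50.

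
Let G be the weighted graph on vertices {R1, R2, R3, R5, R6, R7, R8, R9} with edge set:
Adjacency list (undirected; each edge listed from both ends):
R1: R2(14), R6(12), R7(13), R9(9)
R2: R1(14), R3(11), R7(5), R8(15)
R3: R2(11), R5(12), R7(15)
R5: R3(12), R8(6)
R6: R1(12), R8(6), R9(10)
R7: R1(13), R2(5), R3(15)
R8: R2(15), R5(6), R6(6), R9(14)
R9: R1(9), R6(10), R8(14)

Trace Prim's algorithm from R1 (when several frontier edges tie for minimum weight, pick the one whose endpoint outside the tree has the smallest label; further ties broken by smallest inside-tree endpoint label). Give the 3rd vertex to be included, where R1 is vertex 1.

R6

Prim's algorithm from R1:
Step 1: cheapest edge leaving the tree is R1—R9 (9); add R9.
Step 2: cheapest edge leaving the tree is R6—R9 (10); add R6.
Step 3: cheapest edge leaving the tree is R6—R8 (6); add R8.
Step 4: cheapest edge leaving the tree is R5—R8 (6); add R5.
Step 5: cheapest edge leaving the tree is R3—R5 (12); add R3.
Step 6: cheapest edge leaving the tree is R2—R3 (11); add R2.
Step 7: cheapest edge leaving the tree is R2—R7 (5); add R7.
Vertex order: R1, R9, R6, R8, R5, R3, R2, R7. The 3rd vertex is R6.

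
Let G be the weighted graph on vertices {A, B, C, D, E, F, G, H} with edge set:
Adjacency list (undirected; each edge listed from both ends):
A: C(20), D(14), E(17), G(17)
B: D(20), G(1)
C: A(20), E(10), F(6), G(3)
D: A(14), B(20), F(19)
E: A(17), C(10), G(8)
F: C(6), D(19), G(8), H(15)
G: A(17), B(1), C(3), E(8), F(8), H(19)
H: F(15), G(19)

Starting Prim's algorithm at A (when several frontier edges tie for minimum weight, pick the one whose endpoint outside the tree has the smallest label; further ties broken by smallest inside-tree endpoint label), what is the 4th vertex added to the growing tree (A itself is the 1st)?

G

Prim's algorithm from A:
Step 1: frontier [A-D 14, A-E 17, A-G 17, A-C 20] → take A-D (14); add D.
Step 2: frontier [A-E 17, A-G 17, A-C 20, D-F 19, B-D 20] → take A-E (17); add E.
Step 3: frontier [A-G 17, A-C 20, D-F 19, B-D 20, E-G 8, C-E 10] → take E-G (8); add G.
Step 4: frontier [A-C 20, D-F 19, B-D 20, C-E 10, B-G 1, C-G 3, F-G 8, G-H 19] → take B-G (1); add B.
Step 5: frontier [A-C 20, D-F 19, C-E 10, C-G 3, F-G 8, G-H 19] → take C-G (3); add C.
Step 6: frontier [C-F 6, D-F 19, F-G 8, G-H 19] → take C-F (6); add F.
Step 7: frontier [F-H 15, G-H 19] → take F-H (15); add H.
Vertex order: A, D, E, G, B, C, F, H. The 4th vertex is G.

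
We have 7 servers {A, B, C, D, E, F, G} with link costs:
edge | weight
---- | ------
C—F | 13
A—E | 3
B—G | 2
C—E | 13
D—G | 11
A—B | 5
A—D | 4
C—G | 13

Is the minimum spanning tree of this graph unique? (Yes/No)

No

Kruskal: consider edges lightest-first.
B—G (2): add — endpoints in different components.
A—E (3): add — endpoints in different components.
A—D (4): add — endpoints in different components.
A—B (5): add — endpoints in different components.
D—G (11): skip — D and G already connected.
C—E (13): add — endpoints in different components.
C—F (13): add — endpoints in different components.
Non-tree edge C—G has weight 13, equal to the heaviest edge on its tree cycle — swapping gives another MST of the same weight. Not unique.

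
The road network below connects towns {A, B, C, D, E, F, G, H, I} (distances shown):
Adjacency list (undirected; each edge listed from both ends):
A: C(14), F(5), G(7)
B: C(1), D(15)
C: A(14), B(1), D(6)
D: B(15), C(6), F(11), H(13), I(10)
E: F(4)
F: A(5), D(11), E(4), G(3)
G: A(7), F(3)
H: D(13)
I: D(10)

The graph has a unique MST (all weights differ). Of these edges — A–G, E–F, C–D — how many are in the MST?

2

Kruskal: consider edges lightest-first.
B–C (1): add — endpoints in different components.
F–G (3): add — endpoints in different components.
E–F (4): add — endpoints in different components.
A–F (5): add — endpoints in different components.
C–D (6): add — endpoints in different components.
A–G (7): skip — A and G already connected.
D–I (10): add — endpoints in different components.
D–F (11): add — endpoints in different components.
D–H (13): add — endpoints in different components.
MST edge set: {B–C, F–G, E–F, A–F, C–D, D–I, D–F, D–H}.
Of the listed edges, {E–F, C–D} are in the MST → 2.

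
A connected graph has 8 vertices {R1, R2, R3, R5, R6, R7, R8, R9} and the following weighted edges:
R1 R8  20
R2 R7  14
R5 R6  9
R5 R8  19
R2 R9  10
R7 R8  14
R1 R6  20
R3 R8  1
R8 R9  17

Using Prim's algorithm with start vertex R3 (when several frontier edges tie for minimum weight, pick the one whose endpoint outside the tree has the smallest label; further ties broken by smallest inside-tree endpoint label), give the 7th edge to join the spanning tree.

Prim's algorithm from R3:
Step 1: cheapest edge leaving the tree is R3 R8 (1); add R8.
Step 2: cheapest edge leaving the tree is R7 R8 (14); add R7.
Step 3: cheapest edge leaving the tree is R2 R7 (14); add R2.
Step 4: cheapest edge leaving the tree is R2 R9 (10); add R9.
Step 5: cheapest edge leaving the tree is R5 R8 (19); add R5.
Step 6: cheapest edge leaving the tree is R5 R6 (9); add R6.
Step 7: cheapest edge leaving the tree is R1 R6 (20); add R1.
The 7th edge added is R1 R6.

R1-R6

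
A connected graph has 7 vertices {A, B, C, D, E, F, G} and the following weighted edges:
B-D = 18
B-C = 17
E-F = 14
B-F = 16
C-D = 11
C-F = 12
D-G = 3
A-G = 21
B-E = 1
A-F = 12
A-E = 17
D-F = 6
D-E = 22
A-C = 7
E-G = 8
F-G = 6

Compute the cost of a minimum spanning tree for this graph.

36

Grow the tree from C using Prim:
Step 1: cheapest edge leaving the tree is A-C (7); add A.
Step 2: cheapest edge leaving the tree is C-D (11); add D.
Step 3: cheapest edge leaving the tree is D-G (3); add G.
Step 4: cheapest edge leaving the tree is D-F (6); add F.
Step 5: cheapest edge leaving the tree is E-G (8); add E.
Step 6: cheapest edge leaving the tree is B-E (1); add B.
MST edges: A-C, C-D, D-G, D-F, E-G, B-E; total weight 7+11+3+6+8+1 = 36.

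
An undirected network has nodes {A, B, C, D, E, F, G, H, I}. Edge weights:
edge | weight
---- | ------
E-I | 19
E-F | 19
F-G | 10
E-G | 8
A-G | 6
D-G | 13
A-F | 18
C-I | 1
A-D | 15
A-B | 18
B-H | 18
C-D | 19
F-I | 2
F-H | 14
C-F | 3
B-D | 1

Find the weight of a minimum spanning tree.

Prim's algorithm from B:
Step 1: cheapest edge leaving the tree is B-D (1); add D.
Step 2: cheapest edge leaving the tree is D-G (13); add G.
Step 3: cheapest edge leaving the tree is A-G (6); add A.
Step 4: cheapest edge leaving the tree is E-G (8); add E.
Step 5: cheapest edge leaving the tree is F-G (10); add F.
Step 6: cheapest edge leaving the tree is F-I (2); add I.
Step 7: cheapest edge leaving the tree is C-I (1); add C.
Step 8: cheapest edge leaving the tree is F-H (14); add H.
MST edges: B-D, D-G, A-G, E-G, F-G, F-I, C-I, F-H; total weight 1+13+6+8+10+2+1+14 = 55.

55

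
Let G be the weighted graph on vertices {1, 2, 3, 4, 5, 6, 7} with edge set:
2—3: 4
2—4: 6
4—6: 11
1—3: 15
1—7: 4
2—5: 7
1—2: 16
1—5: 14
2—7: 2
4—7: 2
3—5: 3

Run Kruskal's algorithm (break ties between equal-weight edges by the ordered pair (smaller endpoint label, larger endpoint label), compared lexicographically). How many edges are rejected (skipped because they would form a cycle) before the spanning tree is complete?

Kruskal: consider edges lightest-first.
2—7 (2): add. Components now {1} {2,7} {3} {4} {5} {6}
4—7 (2): add. Components now {1} {2,4,7} {3} {5} {6}
3—5 (3): add. Components now {1} {2,4,7} {3,5} {6}
1—7 (4): add. Components now {1,2,4,7} {3,5} {6}
2—3 (4): add. Components now {1,2,3,4,5,7} {6}
2—4 (6): skip — 2 and 4 already connected.
2—5 (7): skip — 2 and 5 already connected.
4—6 (11): add. Components now {1,2,3,4,5,6,7}
Edges rejected before the tree was complete: 2.

2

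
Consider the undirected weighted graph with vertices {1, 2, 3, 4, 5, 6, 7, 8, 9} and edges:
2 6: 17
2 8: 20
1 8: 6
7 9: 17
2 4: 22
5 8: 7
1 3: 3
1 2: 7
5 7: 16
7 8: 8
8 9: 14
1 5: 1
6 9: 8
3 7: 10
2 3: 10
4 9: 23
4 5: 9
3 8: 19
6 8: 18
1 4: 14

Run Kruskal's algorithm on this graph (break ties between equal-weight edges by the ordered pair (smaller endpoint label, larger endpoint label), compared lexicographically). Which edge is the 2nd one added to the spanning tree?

Sort edges by weight, then run Kruskal:
1 5 (1): add — endpoints in different components.
1 3 (3): add — endpoints in different components.
1 8 (6): add — endpoints in different components.
1 2 (7): add — endpoints in different components.
5 8 (7): skip — 5 and 8 already connected.
6 9 (8): add — endpoints in different components.
7 8 (8): add — endpoints in different components.
4 5 (9): add — endpoints in different components.
2 3 (10): skip — 2 and 3 already connected.
3 7 (10): skip — 3 and 7 already connected.
1 4 (14): skip — 1 and 4 already connected.
8 9 (14): add — endpoints in different components.
The 2nd edge added is 1 3.

1-3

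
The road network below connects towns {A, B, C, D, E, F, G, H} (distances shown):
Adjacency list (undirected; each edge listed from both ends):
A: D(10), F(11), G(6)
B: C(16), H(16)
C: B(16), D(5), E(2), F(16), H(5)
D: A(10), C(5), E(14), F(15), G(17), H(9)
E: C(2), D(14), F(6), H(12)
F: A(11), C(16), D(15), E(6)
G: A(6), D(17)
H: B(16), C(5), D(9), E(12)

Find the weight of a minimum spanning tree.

Grow the tree from B using Prim:
Step 1: cheapest edge leaving the tree is B–C (16); add C.
Step 2: cheapest edge leaving the tree is C–E (2); add E.
Step 3: cheapest edge leaving the tree is C–D (5); add D.
Step 4: cheapest edge leaving the tree is C–H (5); add H.
Step 5: cheapest edge leaving the tree is E–F (6); add F.
Step 6: cheapest edge leaving the tree is A–D (10); add A.
Step 7: cheapest edge leaving the tree is A–G (6); add G.
MST edges: B–C, C–E, C–D, C–H, E–F, A–D, A–G; total weight 16+2+5+5+6+10+6 = 50.

50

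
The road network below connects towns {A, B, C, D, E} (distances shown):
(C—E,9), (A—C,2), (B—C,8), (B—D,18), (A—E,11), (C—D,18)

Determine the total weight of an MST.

37

Grow the tree from C using Prim:
Step 1: cheapest edge leaving the tree is A—C (2); add A.
Step 2: cheapest edge leaving the tree is B—C (8); add B.
Step 3: cheapest edge leaving the tree is C—E (9); add E.
Step 4: cheapest edge leaving the tree is B—D (18); add D.
MST edges: A—C, B—C, C—E, B—D; total weight 2+8+9+18 = 37.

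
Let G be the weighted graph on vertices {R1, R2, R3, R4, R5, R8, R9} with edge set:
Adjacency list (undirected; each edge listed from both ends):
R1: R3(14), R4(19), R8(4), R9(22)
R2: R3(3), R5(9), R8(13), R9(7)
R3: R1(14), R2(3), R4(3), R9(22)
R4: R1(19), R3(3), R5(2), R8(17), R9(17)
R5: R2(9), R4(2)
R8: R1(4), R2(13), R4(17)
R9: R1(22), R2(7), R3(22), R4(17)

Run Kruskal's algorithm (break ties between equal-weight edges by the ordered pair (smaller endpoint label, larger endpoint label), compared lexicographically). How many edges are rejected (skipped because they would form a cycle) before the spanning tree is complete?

1

Kruskal's algorithm — process edges by increasing weight (ties by edge label):
R4—R5 (2): add — endpoints in different components.
R2—R3 (3): add — endpoints in different components.
R3—R4 (3): add — endpoints in different components.
R1—R8 (4): add — endpoints in different components.
R2—R9 (7): add — endpoints in different components.
R2—R5 (9): skip — R2 and R5 already connected.
R2—R8 (13): add — endpoints in different components.
Edges rejected before the tree was complete: 1.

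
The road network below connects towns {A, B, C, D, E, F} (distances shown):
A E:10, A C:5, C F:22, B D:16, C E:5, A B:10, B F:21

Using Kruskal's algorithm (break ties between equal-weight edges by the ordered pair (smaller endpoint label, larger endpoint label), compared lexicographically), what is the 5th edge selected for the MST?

Kruskal: consider edges lightest-first.
A C (5): add — endpoints in different components.
C E (5): add — endpoints in different components.
A B (10): add — endpoints in different components.
A E (10): skip — A and E already connected.
B D (16): add — endpoints in different components.
B F (21): add — endpoints in different components.
The 5th edge added is B F.

B-F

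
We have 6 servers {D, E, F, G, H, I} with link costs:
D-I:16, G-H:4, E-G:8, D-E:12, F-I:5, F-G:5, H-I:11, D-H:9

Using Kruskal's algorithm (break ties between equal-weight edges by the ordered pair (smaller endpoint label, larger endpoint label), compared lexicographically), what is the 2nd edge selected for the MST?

F-G

Sort edges by weight, then run Kruskal:
G-H (4): add. Components now {D} {E} {F} {G,H} {I}
F-G (5): add. Components now {D} {E} {F,G,H} {I}
F-I (5): add. Components now {D} {E} {F,G,H,I}
E-G (8): add. Components now {D} {E,F,G,H,I}
D-H (9): add. Components now {D,E,F,G,H,I}
The 2nd edge added is F-G.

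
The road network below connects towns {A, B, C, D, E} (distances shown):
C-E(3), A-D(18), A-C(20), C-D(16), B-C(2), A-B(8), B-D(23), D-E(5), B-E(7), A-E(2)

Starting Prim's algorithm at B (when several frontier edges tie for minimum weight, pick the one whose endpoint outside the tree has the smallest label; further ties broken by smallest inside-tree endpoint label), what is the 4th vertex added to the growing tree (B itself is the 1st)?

A

Prim, starting at B.
Step 1: cheapest edge leaving the tree is B-C (2); add C.
Step 2: cheapest edge leaving the tree is C-E (3); add E.
Step 3: cheapest edge leaving the tree is A-E (2); add A.
Step 4: cheapest edge leaving the tree is D-E (5); add D.
Vertex order: B, C, E, A, D. The 4th vertex is A.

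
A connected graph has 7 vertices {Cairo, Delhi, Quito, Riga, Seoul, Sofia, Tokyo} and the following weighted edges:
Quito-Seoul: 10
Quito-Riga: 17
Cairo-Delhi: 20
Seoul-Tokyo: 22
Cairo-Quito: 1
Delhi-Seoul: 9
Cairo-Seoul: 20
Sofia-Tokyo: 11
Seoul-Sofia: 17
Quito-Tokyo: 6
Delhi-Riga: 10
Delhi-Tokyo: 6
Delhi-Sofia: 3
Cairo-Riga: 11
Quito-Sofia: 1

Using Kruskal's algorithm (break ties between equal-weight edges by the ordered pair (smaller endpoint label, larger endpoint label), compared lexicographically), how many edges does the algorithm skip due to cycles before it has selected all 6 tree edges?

1

Sort edges by weight, then run Kruskal:
Cairo-Quito (1): add. Components now {Cairo,Quito} {Riga} {Sofia} {Delhi} {Tokyo} {Seoul}
Quito-Sofia (1): add. Components now {Cairo,Quito,Sofia} {Riga} {Delhi} {Tokyo} {Seoul}
Delhi-Sofia (3): add. Components now {Cairo,Delhi,Quito,Sofia} {Riga} {Tokyo} {Seoul}
Delhi-Tokyo (6): add. Components now {Cairo,Delhi,Quito,Sofia,Tokyo} {Riga} {Seoul}
Quito-Tokyo (6): skip — Quito and Tokyo already connected.
Delhi-Seoul (9): add. Components now {Cairo,Delhi,Quito,Seoul,Sofia,Tokyo} {Riga}
Delhi-Riga (10): add. Components now {Cairo,Delhi,Quito,Riga,Seoul,Sofia,Tokyo}
Edges rejected before the tree was complete: 1.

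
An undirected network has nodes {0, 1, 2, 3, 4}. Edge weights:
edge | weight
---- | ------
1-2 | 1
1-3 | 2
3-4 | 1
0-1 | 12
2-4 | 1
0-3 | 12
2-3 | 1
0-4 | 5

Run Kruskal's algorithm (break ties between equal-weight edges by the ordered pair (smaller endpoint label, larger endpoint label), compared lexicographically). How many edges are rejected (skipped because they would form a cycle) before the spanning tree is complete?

Sort edges by weight, then run Kruskal:
1-2 (1): add. Components now {0} {1,2} {3} {4}
2-3 (1): add. Components now {0} {1,2,3} {4}
2-4 (1): add. Components now {0} {1,2,3,4}
3-4 (1): skip — 3 and 4 already connected.
1-3 (2): skip — 1 and 3 already connected.
0-4 (5): add. Components now {0,1,2,3,4}
Edges rejected before the tree was complete: 2.

2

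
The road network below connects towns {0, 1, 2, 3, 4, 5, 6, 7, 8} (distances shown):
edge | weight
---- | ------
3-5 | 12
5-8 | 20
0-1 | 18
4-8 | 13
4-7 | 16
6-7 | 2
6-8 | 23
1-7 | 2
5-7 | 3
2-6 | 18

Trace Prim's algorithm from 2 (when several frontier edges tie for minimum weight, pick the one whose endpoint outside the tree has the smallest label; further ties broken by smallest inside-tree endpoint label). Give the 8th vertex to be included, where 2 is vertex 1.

Prim's algorithm from 2:
Step 1: cheapest edge leaving the tree is 2-6 (18); add 6.
Step 2: cheapest edge leaving the tree is 6-7 (2); add 7.
Step 3: cheapest edge leaving the tree is 1-7 (2); add 1.
Step 4: cheapest edge leaving the tree is 5-7 (3); add 5.
Step 5: cheapest edge leaving the tree is 3-5 (12); add 3.
Step 6: cheapest edge leaving the tree is 4-7 (16); add 4.
Step 7: cheapest edge leaving the tree is 4-8 (13); add 8.
Step 8: cheapest edge leaving the tree is 0-1 (18); add 0.
Vertex order: 2, 6, 7, 1, 5, 3, 4, 8, 0. The 8th vertex is 8.

8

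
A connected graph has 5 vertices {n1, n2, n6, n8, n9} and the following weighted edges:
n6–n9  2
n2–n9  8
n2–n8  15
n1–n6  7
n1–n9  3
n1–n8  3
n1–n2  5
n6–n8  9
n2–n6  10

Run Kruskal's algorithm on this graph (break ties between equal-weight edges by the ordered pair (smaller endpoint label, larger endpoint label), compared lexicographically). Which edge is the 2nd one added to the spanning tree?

n1-n8

Sort edges by weight, then run Kruskal:
n6–n9 (2): add. Components now {n6,n9} {n1} {n8} {n2}
n1–n8 (3): add. Components now {n6,n9} {n1,n8} {n2}
n1–n9 (3): add. Components now {n1,n6,n8,n9} {n2}
n1–n2 (5): add. Components now {n1,n2,n6,n8,n9}
The 2nd edge added is n1–n8.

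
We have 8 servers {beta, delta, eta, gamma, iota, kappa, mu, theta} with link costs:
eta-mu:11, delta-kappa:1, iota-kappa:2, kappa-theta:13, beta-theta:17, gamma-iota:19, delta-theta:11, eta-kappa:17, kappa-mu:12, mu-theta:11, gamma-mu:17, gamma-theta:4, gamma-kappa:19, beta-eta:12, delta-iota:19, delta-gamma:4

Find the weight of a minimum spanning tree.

45

Prim, starting at theta.
Step 1: cheapest edge leaving the tree is gamma-theta (4); add gamma.
Step 2: cheapest edge leaving the tree is delta-gamma (4); add delta.
Step 3: cheapest edge leaving the tree is delta-kappa (1); add kappa.
Step 4: cheapest edge leaving the tree is iota-kappa (2); add iota.
Step 5: cheapest edge leaving the tree is mu-theta (11); add mu.
Step 6: cheapest edge leaving the tree is eta-mu (11); add eta.
Step 7: cheapest edge leaving the tree is beta-eta (12); add beta.
MST edges: gamma-theta, delta-gamma, delta-kappa, iota-kappa, mu-theta, eta-mu, beta-eta; total weight 4+4+1+2+11+11+12 = 45.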